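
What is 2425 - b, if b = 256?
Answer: 2169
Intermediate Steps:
2425 - b = 2425 - 1*256 = 2425 - 256 = 2169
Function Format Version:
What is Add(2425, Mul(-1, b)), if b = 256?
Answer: 2169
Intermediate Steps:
Add(2425, Mul(-1, b)) = Add(2425, Mul(-1, 256)) = Add(2425, -256) = 2169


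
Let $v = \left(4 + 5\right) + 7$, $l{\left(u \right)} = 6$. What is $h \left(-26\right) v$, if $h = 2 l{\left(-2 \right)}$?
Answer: $-4992$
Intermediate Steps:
$v = 16$ ($v = 9 + 7 = 16$)
$h = 12$ ($h = 2 \cdot 6 = 12$)
$h \left(-26\right) v = 12 \left(-26\right) 16 = \left(-312\right) 16 = -4992$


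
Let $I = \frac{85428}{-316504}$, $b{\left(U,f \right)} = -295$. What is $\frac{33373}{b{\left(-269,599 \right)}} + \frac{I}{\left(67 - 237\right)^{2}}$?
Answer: $- \frac{15263085408503}{134917742600} \approx -113.13$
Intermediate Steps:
$I = - \frac{21357}{79126}$ ($I = 85428 \left(- \frac{1}{316504}\right) = - \frac{21357}{79126} \approx -0.26991$)
$\frac{33373}{b{\left(-269,599 \right)}} + \frac{I}{\left(67 - 237\right)^{2}} = \frac{33373}{-295} - \frac{21357}{79126 \left(67 - 237\right)^{2}} = 33373 \left(- \frac{1}{295}\right) - \frac{21357}{79126 \left(-170\right)^{2}} = - \frac{33373}{295} - \frac{21357}{79126 \cdot 28900} = - \frac{33373}{295} - \frac{21357}{2286741400} = - \frac{15263085408503}{134917742600}$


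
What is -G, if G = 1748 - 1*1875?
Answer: 127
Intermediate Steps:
G = -127 (G = 1748 - 1875 = -127)
-G = -1*(-127) = 127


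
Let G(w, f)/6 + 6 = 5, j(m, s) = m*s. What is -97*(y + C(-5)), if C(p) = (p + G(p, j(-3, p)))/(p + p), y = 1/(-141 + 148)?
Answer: -8439/70 ≈ -120.56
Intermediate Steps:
G(w, f) = -6 (G(w, f) = -36 + 6*5 = -36 + 30 = -6)
y = ⅐ (y = 1/7 = ⅐ ≈ 0.14286)
C(p) = (-6 + p)/(2*p) (C(p) = (p - 6)/(p + p) = (-6 + p)/((2*p)) = (-6 + p)*(1/(2*p)) = (-6 + p)/(2*p))
-97*(y + C(-5)) = -97*(⅐ + (½)*(-6 - 5)/(-5)) = -97*(⅐ + (½)*(-⅕)*(-11)) = -97*(⅐ + 11/10) = -97*87/70 = -8439/70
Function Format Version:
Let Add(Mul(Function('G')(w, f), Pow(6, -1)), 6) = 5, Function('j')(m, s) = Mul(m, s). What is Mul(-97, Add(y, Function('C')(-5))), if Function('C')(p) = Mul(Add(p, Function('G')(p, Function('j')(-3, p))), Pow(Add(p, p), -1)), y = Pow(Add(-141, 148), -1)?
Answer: Rational(-8439, 70) ≈ -120.56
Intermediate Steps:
Function('G')(w, f) = -6 (Function('G')(w, f) = Add(-36, Mul(6, 5)) = Add(-36, 30) = -6)
y = Rational(1, 7) (y = Pow(7, -1) = Rational(1, 7) ≈ 0.14286)
Function('C')(p) = Mul(Rational(1, 2), Pow(p, -1), Add(-6, p)) (Function('C')(p) = Mul(Add(p, -6), Pow(Add(p, p), -1)) = Mul(Add(-6, p), Pow(Mul(2, p), -1)) = Mul(Add(-6, p), Mul(Rational(1, 2), Pow(p, -1))) = Mul(Rational(1, 2), Pow(p, -1), Add(-6, p)))
Mul(-97, Add(y, Function('C')(-5))) = Mul(-97, Add(Rational(1, 7), Mul(Rational(1, 2), Pow(-5, -1), Add(-6, -5)))) = Mul(-97, Add(Rational(1, 7), Mul(Rational(1, 2), Rational(-1, 5), -11))) = Mul(-97, Add(Rational(1, 7), Rational(11, 10))) = Mul(-97, Rational(87, 70)) = Rational(-8439, 70)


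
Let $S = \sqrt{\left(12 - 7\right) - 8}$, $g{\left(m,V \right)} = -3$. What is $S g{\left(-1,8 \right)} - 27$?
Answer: $-27 - 3 i \sqrt{3} \approx -27.0 - 5.1962 i$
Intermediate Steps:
$S = i \sqrt{3}$ ($S = \sqrt{5 - 8} = \sqrt{-3} = i \sqrt{3} \approx 1.732 i$)
$S g{\left(-1,8 \right)} - 27 = i \sqrt{3} \left(-3\right) - 27 = - 3 i \sqrt{3} - 27 = -27 - 3 i \sqrt{3}$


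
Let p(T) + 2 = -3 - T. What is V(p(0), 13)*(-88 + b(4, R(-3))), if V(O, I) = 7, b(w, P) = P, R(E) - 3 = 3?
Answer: -574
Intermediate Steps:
R(E) = 6 (R(E) = 3 + 3 = 6)
p(T) = -5 - T (p(T) = -2 + (-3 - T) = -5 - T)
V(p(0), 13)*(-88 + b(4, R(-3))) = 7*(-88 + 6) = 7*(-82) = -574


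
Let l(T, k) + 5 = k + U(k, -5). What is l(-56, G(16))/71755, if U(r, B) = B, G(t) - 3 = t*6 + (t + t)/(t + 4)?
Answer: 453/358775 ≈ 0.0012626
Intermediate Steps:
G(t) = 3 + 6*t + 2*t/(4 + t) (G(t) = 3 + (t*6 + (t + t)/(t + 4)) = 3 + (6*t + (2*t)/(4 + t)) = 3 + (6*t + 2*t/(4 + t)) = 3 + 6*t + 2*t/(4 + t))
l(T, k) = -10 + k (l(T, k) = -5 + (k - 5) = -5 + (-5 + k) = -10 + k)
l(-56, G(16))/71755 = (-10 + (12 + 6*16² + 29*16)/(4 + 16))/71755 = (-10 + (12 + 6*256 + 464)/20)*(1/71755) = (-10 + (12 + 1536 + 464)/20)*(1/71755) = (-10 + (1/20)*2012)*(1/71755) = (-10 + 503/5)*(1/71755) = (453/5)*(1/71755) = 453/358775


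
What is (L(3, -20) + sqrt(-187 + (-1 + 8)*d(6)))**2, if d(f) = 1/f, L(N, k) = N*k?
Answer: (360 - I*sqrt(6690))**2/36 ≈ 3414.2 - 1635.8*I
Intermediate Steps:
(L(3, -20) + sqrt(-187 + (-1 + 8)*d(6)))**2 = (3*(-20) + sqrt(-187 + (-1 + 8)/6))**2 = (-60 + sqrt(-187 + 7*(1/6)))**2 = (-60 + sqrt(-187 + 7/6))**2 = (-60 + sqrt(-1115/6))**2 = (-60 + I*sqrt(6690)/6)**2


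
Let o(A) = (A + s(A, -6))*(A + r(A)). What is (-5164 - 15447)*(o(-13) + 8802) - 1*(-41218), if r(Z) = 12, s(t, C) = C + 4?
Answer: -181685969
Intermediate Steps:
s(t, C) = 4 + C
o(A) = (-2 + A)*(12 + A) (o(A) = (A + (4 - 6))*(A + 12) = (A - 2)*(12 + A) = (-2 + A)*(12 + A))
(-5164 - 15447)*(o(-13) + 8802) - 1*(-41218) = (-5164 - 15447)*((-24 + (-13)² + 10*(-13)) + 8802) - 1*(-41218) = -20611*((-24 + 169 - 130) + 8802) + 41218 = -20611*(15 + 8802) + 41218 = -20611*8817 + 41218 = -181727187 + 41218 = -181685969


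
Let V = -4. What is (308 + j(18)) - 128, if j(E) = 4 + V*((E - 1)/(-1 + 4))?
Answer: 484/3 ≈ 161.33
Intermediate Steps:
j(E) = 16/3 - 4*E/3 (j(E) = 4 - 4*(E - 1)/(-1 + 4) = 4 - 4*(-1 + E)/3 = 4 - 4*(-⅓ + E/3) = 4 + (4/3 - 4*E/3) = 16/3 - 4*E/3)
(308 + j(18)) - 128 = (308 + (16/3 - 4/3*18)) - 128 = (308 + (16/3 - 24)) - 128 = (308 - 56/3) - 128 = 868/3 - 128 = 484/3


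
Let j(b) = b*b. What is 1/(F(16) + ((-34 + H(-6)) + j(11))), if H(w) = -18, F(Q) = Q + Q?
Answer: 1/101 ≈ 0.0099010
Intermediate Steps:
F(Q) = 2*Q
j(b) = b**2
1/(F(16) + ((-34 + H(-6)) + j(11))) = 1/(2*16 + ((-34 - 18) + 11**2)) = 1/(32 + (-52 + 121)) = 1/(32 + 69) = 1/101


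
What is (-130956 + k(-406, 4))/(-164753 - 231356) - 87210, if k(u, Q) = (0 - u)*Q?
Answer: -4934933794/56587 ≈ -87210.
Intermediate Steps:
k(u, Q) = -Q*u (k(u, Q) = (-u)*Q = -Q*u)
(-130956 + k(-406, 4))/(-164753 - 231356) - 87210 = (-130956 - 1*4*(-406))/(-164753 - 231356) - 87210 = (-130956 + 1624)/(-396109) - 87210 = -129332*(-1/396109) - 87210 = 18476/56587 - 87210 = -4934933794/56587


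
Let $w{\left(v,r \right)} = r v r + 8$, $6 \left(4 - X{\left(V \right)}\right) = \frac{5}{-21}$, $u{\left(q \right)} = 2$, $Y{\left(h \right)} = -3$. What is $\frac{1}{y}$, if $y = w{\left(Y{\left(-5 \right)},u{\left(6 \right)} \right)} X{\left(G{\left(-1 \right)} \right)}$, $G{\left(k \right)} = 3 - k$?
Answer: $- \frac{63}{1018} \approx -0.061886$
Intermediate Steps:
$X{\left(V \right)} = \frac{509}{126}$ ($X{\left(V \right)} = 4 - \frac{5 \frac{1}{-21}}{6} = 4 - \frac{5 \left(- \frac{1}{21}\right)}{6} = 4 - - \frac{5}{126} = 4 + \frac{5}{126} = \frac{509}{126}$)
$w{\left(v,r \right)} = 8 + v r^{2}$ ($w{\left(v,r \right)} = v r^{2} + 8 = 8 + v r^{2}$)
$y = - \frac{1018}{63}$ ($y = \left(8 - 3 \cdot 2^{2}\right) \frac{509}{126} = \left(8 - 12\right) \frac{509}{126} = \left(-4\right) \frac{509}{126} = - \frac{1018}{63} \approx -16.159$)
$\frac{1}{y} = \frac{1}{- \frac{1018}{63}} = - \frac{63}{1018}$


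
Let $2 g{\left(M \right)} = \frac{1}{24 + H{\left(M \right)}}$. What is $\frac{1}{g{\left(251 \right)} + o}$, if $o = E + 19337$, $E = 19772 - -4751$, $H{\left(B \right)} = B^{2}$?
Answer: $\frac{126050}{5528553001} \approx 2.28 \cdot 10^{-5}$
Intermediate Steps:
$E = 24523$ ($E = 19772 + 4751 = 24523$)
$g{\left(M \right)} = \frac{1}{2 \left(24 + M^{2}\right)}$
$o = 43860$ ($o = 24523 + 19337 = 43860$)
$\frac{1}{g{\left(251 \right)} + o} = \frac{1}{\frac{1}{2 \left(24 + 251^{2}\right)} + 43860} = \frac{1}{\frac{1}{2 \left(24 + 63001\right)} + 43860} = \frac{1}{\frac{1}{2 \cdot 63025} + 43860} = \frac{1}{\frac{1}{2} \cdot \frac{1}{63025} + 43860} = \frac{1}{\frac{1}{126050} + 43860} = \frac{1}{\frac{5528553001}{126050}} = \frac{126050}{5528553001}$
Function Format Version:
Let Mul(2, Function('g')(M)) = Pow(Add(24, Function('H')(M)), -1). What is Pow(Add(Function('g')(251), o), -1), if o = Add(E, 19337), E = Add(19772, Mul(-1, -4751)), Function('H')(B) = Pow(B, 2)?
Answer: Rational(126050, 5528553001) ≈ 2.2800e-5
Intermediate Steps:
E = 24523 (E = Add(19772, 4751) = 24523)
Function('g')(M) = Mul(Rational(1, 2), Pow(Add(24, Pow(M, 2)), -1))
o = 43860 (o = Add(24523, 19337) = 43860)
Pow(Add(Function('g')(251), o), -1) = Pow(Add(Mul(Rational(1, 2), Pow(Add(24, Pow(251, 2)), -1)), 43860), -1) = Pow(Add(Mul(Rational(1, 2), Pow(Add(24, 63001), -1)), 43860), -1) = Pow(Add(Mul(Rational(1, 2), Pow(63025, -1)), 43860), -1) = Pow(Add(Mul(Rational(1, 2), Rational(1, 63025)), 43860), -1) = Pow(Add(Rational(1, 126050), 43860), -1) = Pow(Rational(5528553001, 126050), -1) = Rational(126050, 5528553001)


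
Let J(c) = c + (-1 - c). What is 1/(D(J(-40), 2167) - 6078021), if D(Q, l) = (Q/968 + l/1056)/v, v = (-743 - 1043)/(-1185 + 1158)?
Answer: -6915392/42031897584807 ≈ -1.6453e-7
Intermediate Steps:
v = 1786/27 (v = -1786/(-27) = -1786*(-1/27) = 1786/27 ≈ 66.148)
J(c) = -1
D(Q, l) = 9*l/628672 + 27*Q/1728848 (D(Q, l) = (Q/968 + l/1056)/(1786/27) = (Q*(1/968) + l*(1/1056))*(27/1786) = (Q/968 + l/1056)*(27/1786) = 9*l/628672 + 27*Q/1728848)
1/(D(J(-40), 2167) - 6078021) = 1/(((9/628672)*2167 + (27/1728848)*(-1)) - 6078021) = 1/((1773/57152 - 27/1728848) - 6078021) = 1/(214425/6915392 - 6078021) = 1/(-42031897584807/6915392) = -6915392/42031897584807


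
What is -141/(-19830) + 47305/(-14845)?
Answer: -62397667/19625090 ≈ -3.1795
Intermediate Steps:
-141/(-19830) + 47305/(-14845) = -141*(-1/19830) + 47305*(-1/14845) = 47/6610 - 9461/2969 = -62397667/19625090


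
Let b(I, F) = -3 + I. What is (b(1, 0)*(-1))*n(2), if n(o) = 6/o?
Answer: 6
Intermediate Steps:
(b(1, 0)*(-1))*n(2) = ((-3 + 1)*(-1))*(6/2) = (-2*(-1))*(6*(½)) = 2*3 = 6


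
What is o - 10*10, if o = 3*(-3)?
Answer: -109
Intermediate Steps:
o = -9
o - 10*10 = -9 - 10*10 = -9 - 100 = -109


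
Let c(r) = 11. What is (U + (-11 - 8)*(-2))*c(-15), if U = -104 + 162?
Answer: 1056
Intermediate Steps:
U = 58
(U + (-11 - 8)*(-2))*c(-15) = (58 + (-11 - 8)*(-2))*11 = (58 - 19*(-2))*11 = (58 + 38)*11 = 96*11 = 1056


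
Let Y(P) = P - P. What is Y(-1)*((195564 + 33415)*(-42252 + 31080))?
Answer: 0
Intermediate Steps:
Y(P) = 0
Y(-1)*((195564 + 33415)*(-42252 + 31080)) = 0*((195564 + 33415)*(-42252 + 31080)) = 0*(228979*(-11172)) = 0*(-2558153388) = 0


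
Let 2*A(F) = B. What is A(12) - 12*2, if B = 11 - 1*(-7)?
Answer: -15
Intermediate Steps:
B = 18 (B = 11 + 7 = 18)
A(F) = 9 (A(F) = (½)*18 = 9)
A(12) - 12*2 = 9 - 12*2 = 9 - 24 = -15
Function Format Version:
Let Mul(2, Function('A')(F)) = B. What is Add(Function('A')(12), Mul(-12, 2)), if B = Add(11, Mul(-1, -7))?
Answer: -15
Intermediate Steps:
B = 18 (B = Add(11, 7) = 18)
Function('A')(F) = 9 (Function('A')(F) = Mul(Rational(1, 2), 18) = 9)
Add(Function('A')(12), Mul(-12, 2)) = Add(9, Mul(-12, 2)) = Add(9, -24) = -15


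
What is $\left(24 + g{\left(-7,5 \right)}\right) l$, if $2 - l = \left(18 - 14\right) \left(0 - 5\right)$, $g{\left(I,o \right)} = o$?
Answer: $638$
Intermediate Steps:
$l = 22$ ($l = 2 - \left(18 - 14\right) \left(0 - 5\right) = 2 - 4 \left(-5\right) = 2 - -20 = 2 + 20 = 22$)
$\left(24 + g{\left(-7,5 \right)}\right) l = \left(24 + 5\right) 22 = 29 \cdot 22 = 638$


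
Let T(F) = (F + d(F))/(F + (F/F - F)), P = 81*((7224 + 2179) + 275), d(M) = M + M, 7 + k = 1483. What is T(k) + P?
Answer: 788346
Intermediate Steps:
k = 1476 (k = -7 + 1483 = 1476)
d(M) = 2*M
P = 783918 (P = 81*(9403 + 275) = 81*9678 = 783918)
T(F) = 3*F (T(F) = (F + 2*F)/(F + (F/F - F)) = (3*F)/(F + (1 - F)) = (3*F)/1 = (3*F)*1 = 3*F)
T(k) + P = 3*1476 + 783918 = 4428 + 783918 = 788346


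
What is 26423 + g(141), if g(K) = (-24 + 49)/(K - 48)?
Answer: 2457364/93 ≈ 26423.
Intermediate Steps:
g(K) = 25/(-48 + K)
26423 + g(141) = 26423 + 25/(-48 + 141) = 26423 + 25/93 = 2457364/93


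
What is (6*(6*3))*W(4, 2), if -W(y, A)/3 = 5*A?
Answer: -3240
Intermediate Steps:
W(y, A) = -15*A
(6*(6*3))*W(4, 2) = (6*(6*3))*(-15*2) = (6*18)*(-30) = 108*(-30) = -3240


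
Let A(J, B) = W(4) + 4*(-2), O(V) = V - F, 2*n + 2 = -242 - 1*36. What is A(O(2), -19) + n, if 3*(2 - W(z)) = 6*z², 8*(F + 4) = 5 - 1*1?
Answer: -178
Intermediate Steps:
F = -7/2 (F = -4 + (5 - 1*1)/8 = -4 + (5 - 1)/8 = -4 + (⅛)*4 = -4 + ½ = -7/2 ≈ -3.5000)
W(z) = 2 - 2*z²
n = -140 (n = -1 + (-242 - 1*36)/2 = -1 + (-242 - 36)/2 = -1 + (½)*(-278) = -1 - 139 = -140)
O(V) = 7/2 + V (O(V) = V - 1*(-7/2) = V + 7/2 = 7/2 + V)
A(J, B) = -38 (A(J, B) = (2 - 2*4²) + 4*(-2) = (2 - 2*16) - 8 = (2 - 32) - 8 = -30 - 8 = -38)
A(O(2), -19) + n = -38 - 140 = -178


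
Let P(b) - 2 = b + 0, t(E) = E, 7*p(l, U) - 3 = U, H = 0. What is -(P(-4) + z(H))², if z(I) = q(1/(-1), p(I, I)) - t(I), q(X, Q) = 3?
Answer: -1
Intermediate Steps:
p(l, U) = 3/7 + U/7
P(b) = 2 + b (P(b) = 2 + (b + 0) = 2 + b)
z(I) = 3 - I
-(P(-4) + z(H))² = -((2 - 4) + (3 - 1*0))² = -(-2 + (3 + 0))² = -(-2 + 3)² = -1*1² = -1*1 = -1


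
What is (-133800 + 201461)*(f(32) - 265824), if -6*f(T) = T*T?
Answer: -53992395424/3 ≈ -1.7997e+10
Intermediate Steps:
f(T) = -T²/6 (f(T) = -T*T/6 = -T²/6)
(-133800 + 201461)*(f(32) - 265824) = (-133800 + 201461)*(-⅙*32² - 265824) = 67661*(-⅙*1024 - 265824) = 67661*(-512/3 - 265824) = 67661*(-797984/3) = -53992395424/3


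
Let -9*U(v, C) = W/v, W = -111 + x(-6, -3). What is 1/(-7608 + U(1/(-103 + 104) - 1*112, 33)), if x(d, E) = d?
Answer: -111/844501 ≈ -0.00013144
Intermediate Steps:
W = -117 (W = -111 - 6 = -117)
U(v, C) = 13/v (U(v, C) = -(-13)/v = 13/v)
1/(-7608 + U(1/(-103 + 104) - 1*112, 33)) = 1/(-7608 + 13/(1/(-103 + 104) - 1*112)) = 1/(-7608 + 13/(1/1 - 112)) = 1/(-7608 + 13/(1 - 112)) = 1/(-7608 + 13/(-111)) = 1/(-7608 + 13*(-1/111)) = 1/(-7608 - 13/111) = 1/(-844501/111) = -111/844501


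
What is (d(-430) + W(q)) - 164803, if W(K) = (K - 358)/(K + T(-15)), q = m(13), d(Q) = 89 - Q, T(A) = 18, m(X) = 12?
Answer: -2464433/15 ≈ -1.6430e+5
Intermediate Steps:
q = 12
W(K) = (-358 + K)/(18 + K) (W(K) = (K - 358)/(K + 18) = (-358 + K)/(18 + K))
(d(-430) + W(q)) - 164803 = ((89 - 1*(-430)) + (-358 + 12)/(18 + 12)) - 164803 = ((89 + 430) - 346/30) - 164803 = (519 + (1/30)*(-346)) - 164803 = (519 - 173/15) - 164803 = 7612/15 - 164803 = -2464433/15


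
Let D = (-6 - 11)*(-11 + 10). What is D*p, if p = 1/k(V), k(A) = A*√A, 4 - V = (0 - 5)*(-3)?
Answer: 17*I*√11/121 ≈ 0.46597*I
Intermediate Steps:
D = 17 (D = -17*(-1) = 17)
V = -11 (V = 4 - (0 - 5)*(-3) = 4 - (-5)*(-3) = 4 - 1*15 = 4 - 15 = -11)
k(A) = A^(3/2)
p = I*√11/121 (p = 1/((-11)^(3/2)) = 1/(-11*I*√11) = I*√11/121 ≈ 0.02741*I)
D*p = 17*(I*√11/121) = 17*I*√11/121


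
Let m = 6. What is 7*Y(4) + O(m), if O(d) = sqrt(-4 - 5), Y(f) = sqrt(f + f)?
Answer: 3*I + 14*sqrt(2) ≈ 19.799 + 3.0*I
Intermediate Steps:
Y(f) = sqrt(2)*sqrt(f) (Y(f) = sqrt(2*f) = sqrt(2)*sqrt(f))
O(d) = 3*I (O(d) = sqrt(-9) = 3*I)
7*Y(4) + O(m) = 7*(sqrt(2)*sqrt(4)) + 3*I = 7*(sqrt(2)*2) + 3*I = 7*(2*sqrt(2)) + 3*I = 14*sqrt(2) + 3*I = 3*I + 14*sqrt(2)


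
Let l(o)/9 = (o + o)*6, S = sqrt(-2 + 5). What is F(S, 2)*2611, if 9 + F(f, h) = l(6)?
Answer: 1668429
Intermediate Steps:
S = sqrt(3) ≈ 1.7320
l(o) = 108*o (l(o) = 9*((o + o)*6) = 9*((2*o)*6) = 9*(12*o) = 108*o)
F(f, h) = 639 (F(f, h) = -9 + 108*6 = -9 + 648 = 639)
F(S, 2)*2611 = 639*2611 = 1668429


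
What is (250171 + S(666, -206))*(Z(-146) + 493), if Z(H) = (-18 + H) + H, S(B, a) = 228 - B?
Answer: 45701139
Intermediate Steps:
Z(H) = -18 + 2*H
(250171 + S(666, -206))*(Z(-146) + 493) = (250171 + (228 - 1*666))*((-18 + 2*(-146)) + 493) = (250171 + (228 - 666))*((-18 - 292) + 493) = (250171 - 438)*(-310 + 493) = 249733*183 = 45701139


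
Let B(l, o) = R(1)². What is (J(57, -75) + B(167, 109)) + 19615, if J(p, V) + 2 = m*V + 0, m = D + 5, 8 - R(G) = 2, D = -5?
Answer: 19649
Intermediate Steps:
R(G) = 6 (R(G) = 8 - 1*2 = 8 - 2 = 6)
m = 0 (m = -5 + 5 = 0)
B(l, o) = 36 (B(l, o) = 6² = 36)
J(p, V) = -2 (J(p, V) = -2 + (0*V + 0) = -2 + (0 + 0) = -2 + 0 = -2)
(J(57, -75) + B(167, 109)) + 19615 = (-2 + 36) + 19615 = 34 + 19615 = 19649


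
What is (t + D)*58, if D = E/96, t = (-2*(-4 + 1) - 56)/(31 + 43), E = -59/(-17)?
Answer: -1119893/30192 ≈ -37.092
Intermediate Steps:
E = 59/17 (E = -59*(-1/17) = 59/17 ≈ 3.4706)
t = -25/37 (t = (-2*(-3) - 56)/74 = (6 - 56)*(1/74) = -50*1/74 = -25/37 ≈ -0.67568)
D = 59/1632 (D = (59/17)/96 = (59/17)*(1/96) = 59/1632 ≈ 0.036152)
(t + D)*58 = (-25/37 + 59/1632)*58 = -38617/60384*58 = -1119893/30192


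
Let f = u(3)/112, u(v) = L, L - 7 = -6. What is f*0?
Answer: 0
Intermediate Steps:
L = 1 (L = 7 - 6 = 1)
u(v) = 1
f = 1/112 ≈ 0.0089286
f*0 = (1/112)*0 = 0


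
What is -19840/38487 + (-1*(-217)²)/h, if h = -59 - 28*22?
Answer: 599640781/8659575 ≈ 69.246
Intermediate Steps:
h = -675 (h = -59 - 616 = -675)
-19840/38487 + (-1*(-217)²)/h = -19840/38487 - 1*(-217)²/(-675) = -19840*1/38487 - 1*47089*(-1/675) = -19840/38487 - 47089*(-1/675) = -19840/38487 + 47089/675 = 599640781/8659575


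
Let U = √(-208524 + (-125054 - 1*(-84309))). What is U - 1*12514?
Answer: -12514 + I*√249269 ≈ -12514.0 + 499.27*I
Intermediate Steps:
U = I*√249269 (U = √(-208524 + (-125054 + 84309)) = √(-208524 - 40745) = √(-249269) = I*√249269 ≈ 499.27*I)
U - 1*12514 = I*√249269 - 1*12514 = I*√249269 - 12514 = -12514 + I*√249269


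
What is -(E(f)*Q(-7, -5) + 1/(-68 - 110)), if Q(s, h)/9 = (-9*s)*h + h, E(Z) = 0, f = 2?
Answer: 1/178 ≈ 0.0056180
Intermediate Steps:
Q(s, h) = 9*h - 81*h*s (Q(s, h) = 9*((-9*s)*h + h) = 9*(-9*h*s + h) = 9*(h - 9*h*s) = 9*h - 81*h*s)
-(E(f)*Q(-7, -5) + 1/(-68 - 110)) = -(0*(9*(-5)*(1 - 9*(-7))) + 1/(-68 - 110)) = -(0*(9*(-5)*(1 + 63)) + 1/(-178)) = -(0*(9*(-5)*64) - 1/178) = -(0*(-2880) - 1/178) = -(0 - 1/178) = -1*(-1/178) = 1/178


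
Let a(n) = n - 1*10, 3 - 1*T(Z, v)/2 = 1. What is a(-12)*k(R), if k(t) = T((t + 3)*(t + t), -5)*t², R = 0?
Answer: 0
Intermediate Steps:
T(Z, v) = 4 (T(Z, v) = 6 - 2*1 = 6 - 2 = 4)
a(n) = -10 + n (a(n) = n - 10 = -10 + n)
k(t) = 4*t²
a(-12)*k(R) = (-10 - 12)*(4*0²) = -88*0 = -22*0 = 0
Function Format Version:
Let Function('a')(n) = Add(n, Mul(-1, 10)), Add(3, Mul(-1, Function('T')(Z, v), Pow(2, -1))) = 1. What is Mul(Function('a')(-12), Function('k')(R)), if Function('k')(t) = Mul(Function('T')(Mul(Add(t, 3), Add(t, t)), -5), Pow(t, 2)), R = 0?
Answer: 0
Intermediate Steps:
Function('T')(Z, v) = 4 (Function('T')(Z, v) = Add(6, Mul(-2, 1)) = Add(6, -2) = 4)
Function('a')(n) = Add(-10, n) (Function('a')(n) = Add(n, -10) = Add(-10, n))
Function('k')(t) = Mul(4, Pow(t, 2))
Mul(Function('a')(-12), Function('k')(R)) = Mul(Add(-10, -12), Mul(4, Pow(0, 2))) = Mul(-22, Mul(4, 0)) = Mul(-22, 0) = 0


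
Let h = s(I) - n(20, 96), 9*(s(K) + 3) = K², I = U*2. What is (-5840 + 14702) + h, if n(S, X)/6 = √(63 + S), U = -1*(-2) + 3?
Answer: 79831/9 - 6*√83 ≈ 8815.5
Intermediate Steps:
U = 5 (U = 2 + 3 = 5)
I = 10 (I = 5*2 = 10)
n(S, X) = 6*√(63 + S)
s(K) = -3 + K²/9
h = 73/9 - 6*√83 (h = (-3 + (⅑)*10²) - 6*√(63 + 20) = (-3 + (⅑)*100) - 6*√83 = (-3 + 100/9) - 6*√83 = 73/9 - 6*√83 ≈ -46.552)
(-5840 + 14702) + h = (-5840 + 14702) + (73/9 - 6*√83) = 8862 + (73/9 - 6*√83) = 79831/9 - 6*√83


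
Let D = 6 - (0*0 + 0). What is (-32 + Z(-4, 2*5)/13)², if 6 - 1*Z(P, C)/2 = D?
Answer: 1024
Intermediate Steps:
D = 6 (D = 6 - (0 + 0) = 6 - 1*0 = 6 + 0 = 6)
Z(P, C) = 0 (Z(P, C) = 12 - 2*6 = 12 - 12 = 0)
(-32 + Z(-4, 2*5)/13)² = (-32 + 0/13)² = (-32 + 0*(1/13))² = (-32 + 0)² = (-32)² = 1024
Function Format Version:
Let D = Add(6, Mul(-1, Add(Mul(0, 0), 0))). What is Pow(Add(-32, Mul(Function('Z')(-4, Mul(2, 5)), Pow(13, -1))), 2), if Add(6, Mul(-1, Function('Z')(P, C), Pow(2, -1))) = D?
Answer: 1024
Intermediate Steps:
D = 6 (D = Add(6, Mul(-1, Add(0, 0))) = Add(6, Mul(-1, 0)) = Add(6, 0) = 6)
Function('Z')(P, C) = 0 (Function('Z')(P, C) = Add(12, Mul(-2, 6)) = Add(12, -12) = 0)
Pow(Add(-32, Mul(Function('Z')(-4, Mul(2, 5)), Pow(13, -1))), 2) = Pow(Add(-32, Mul(0, Pow(13, -1))), 2) = Pow(Add(-32, Mul(0, Rational(1, 13))), 2) = Pow(Add(-32, 0), 2) = Pow(-32, 2) = 1024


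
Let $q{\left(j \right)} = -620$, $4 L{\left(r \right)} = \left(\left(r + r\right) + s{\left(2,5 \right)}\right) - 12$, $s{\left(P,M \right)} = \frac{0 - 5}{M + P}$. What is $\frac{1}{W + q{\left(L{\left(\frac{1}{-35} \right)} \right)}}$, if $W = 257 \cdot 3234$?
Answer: $\frac{1}{830518} \approx 1.2041 \cdot 10^{-6}$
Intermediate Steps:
$s{\left(P,M \right)} = - \frac{5}{M + P}$
$L{\left(r \right)} = - \frac{89}{28} + \frac{r}{2}$ ($L{\left(r \right)} = \frac{\left(\left(r + r\right) - \frac{5}{5 + 2}\right) - 12}{4} = \frac{\left(2 r - \frac{5}{7}\right) - 12}{4} = \frac{\left(- \frac{5}{7} + 2 r\right) - 12}{4} = \frac{- \frac{89}{7} + 2 r}{4} = - \frac{89}{28} + \frac{r}{2}$)
$W = 831138$
$\frac{1}{W + q{\left(L{\left(\frac{1}{-35} \right)} \right)}} = \frac{1}{831138 - 620} = \frac{1}{830518}$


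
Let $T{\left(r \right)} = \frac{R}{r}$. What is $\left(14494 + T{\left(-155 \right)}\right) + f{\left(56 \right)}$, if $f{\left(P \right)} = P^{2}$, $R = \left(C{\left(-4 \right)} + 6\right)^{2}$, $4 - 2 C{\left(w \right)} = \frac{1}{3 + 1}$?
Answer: $\frac{174885631}{9920} \approx 17630.0$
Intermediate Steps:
$C{\left(w \right)} = \frac{15}{8}$ ($C{\left(w \right)} = 2 - \frac{1}{2 \left(3 + 1\right)} = 2 - \frac{1}{2 \cdot 4} = 2 - \frac{1}{8} = \frac{15}{8}$)
$R = \frac{3969}{64}$ ($R = \left(\frac{15}{8} + 6\right)^{2} = \left(\frac{63}{8}\right)^{2} = \frac{3969}{64} \approx 62.016$)
$T{\left(r \right)} = \frac{3969}{64 r}$
$\left(14494 + T{\left(-155 \right)}\right) + f{\left(56 \right)} = \left(14494 + \frac{3969}{64 \left(-155\right)}\right) + 56^{2} = \left(14494 + \frac{3969}{64} \left(- \frac{1}{155}\right)\right) + 3136 = \left(14494 - \frac{3969}{9920}\right) + 3136 = \frac{143776511}{9920} + 3136 = \frac{174885631}{9920}$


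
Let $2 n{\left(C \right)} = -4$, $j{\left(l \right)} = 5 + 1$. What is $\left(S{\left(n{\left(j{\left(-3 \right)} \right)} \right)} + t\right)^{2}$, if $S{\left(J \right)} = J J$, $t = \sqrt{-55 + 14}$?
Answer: $\left(4 + i \sqrt{41}\right)^{2} \approx -25.0 + 51.225 i$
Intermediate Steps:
$j{\left(l \right)} = 6$
$t = i \sqrt{41}$ ($t = \sqrt{-41} = i \sqrt{41} \approx 6.4031 i$)
$n{\left(C \right)} = -2$ ($n{\left(C \right)} = \frac{1}{2} \left(-4\right) = -2$)
$S{\left(J \right)} = J^{2}$
$\left(S{\left(n{\left(j{\left(-3 \right)} \right)} \right)} + t\right)^{2} = \left(\left(-2\right)^{2} + i \sqrt{41}\right)^{2} = \left(4 + i \sqrt{41}\right)^{2}$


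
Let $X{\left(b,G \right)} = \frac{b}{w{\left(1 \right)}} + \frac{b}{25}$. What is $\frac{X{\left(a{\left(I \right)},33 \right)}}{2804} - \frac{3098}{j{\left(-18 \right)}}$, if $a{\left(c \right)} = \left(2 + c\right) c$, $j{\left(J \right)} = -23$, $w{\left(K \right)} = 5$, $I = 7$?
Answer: $\frac{108589247}{806150} \approx 134.7$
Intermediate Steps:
$a{\left(c \right)} = c \left(2 + c\right)$
$X{\left(b,G \right)} = \frac{6 b}{25}$ ($X{\left(b,G \right)} = \frac{b}{5} + \frac{b}{25} = \frac{6 b}{25}$)
$\frac{X{\left(a{\left(I \right)},33 \right)}}{2804} - \frac{3098}{j{\left(-18 \right)}} = \frac{\frac{6}{25} \cdot 7 \left(2 + 7\right)}{2804} - \frac{3098}{-23} = \frac{6 \cdot 7 \cdot 9}{25} \cdot \frac{1}{2804} - - \frac{3098}{23} = \frac{6}{25} \cdot 63 \cdot \frac{1}{2804} + \frac{3098}{23} = \frac{378}{25} \cdot \frac{1}{2804} + \frac{3098}{23} = \frac{189}{35050} + \frac{3098}{23} = \frac{108589247}{806150}$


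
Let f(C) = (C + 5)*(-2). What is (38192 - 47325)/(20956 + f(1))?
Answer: -9133/20944 ≈ -0.43607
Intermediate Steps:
f(C) = -10 - 2*C (f(C) = (5 + C)*(-2) = -10 - 2*C)
(38192 - 47325)/(20956 + f(1)) = (38192 - 47325)/(20956 + (-10 - 2*1)) = -9133/(20956 + (-10 - 2)) = -9133/(20956 - 12) = -9133/20944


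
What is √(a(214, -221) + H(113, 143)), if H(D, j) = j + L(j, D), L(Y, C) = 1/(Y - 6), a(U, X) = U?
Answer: √6700670/137 ≈ 18.895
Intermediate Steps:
L(Y, C) = 1/(-6 + Y)
H(D, j) = j + 1/(-6 + j)
√(a(214, -221) + H(113, 143)) = √(214 + (1 + 143*(-6 + 143))/(-6 + 143)) = √(214 + (1 + 143*137)/137) = √(214 + (1 + 19591)/137) = √(214 + (1/137)*19592) = √(214 + 19592/137) = √(48910/137) = √6700670/137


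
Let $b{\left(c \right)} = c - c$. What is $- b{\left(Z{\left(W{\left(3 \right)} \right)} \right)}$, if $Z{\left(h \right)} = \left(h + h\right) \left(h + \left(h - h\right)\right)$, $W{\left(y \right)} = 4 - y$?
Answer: $0$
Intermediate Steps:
$Z{\left(h \right)} = 2 h^{2}$ ($Z{\left(h \right)} = 2 h \left(h + 0\right) = 2 h h = 2 h^{2}$)
$b{\left(c \right)} = 0$
$- b{\left(Z{\left(W{\left(3 \right)} \right)} \right)} = \left(-1\right) 0 = 0$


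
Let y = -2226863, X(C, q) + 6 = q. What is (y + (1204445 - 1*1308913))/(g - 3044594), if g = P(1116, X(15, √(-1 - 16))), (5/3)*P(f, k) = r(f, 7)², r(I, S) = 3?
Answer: 11656655/15222943 ≈ 0.76573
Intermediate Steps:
X(C, q) = -6 + q
P(f, k) = 27/5 (P(f, k) = (⅗)*3² = (⅗)*9 = 27/5)
g = 27/5 ≈ 5.4000
(y + (1204445 - 1*1308913))/(g - 3044594) = (-2226863 + (1204445 - 1*1308913))/(27/5 - 3044594) = (-2226863 + (1204445 - 1308913))/(-15222943/5) = (-2226863 - 104468)*(-5/15222943) = -2331331*(-5/15222943) = 11656655/15222943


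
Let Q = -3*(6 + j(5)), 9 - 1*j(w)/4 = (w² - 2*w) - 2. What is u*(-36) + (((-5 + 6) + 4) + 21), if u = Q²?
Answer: -32374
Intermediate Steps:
j(w) = 44 - 4*w² + 8*w (j(w) = 36 - 4*((w² - 2*w) - 2) = 36 - 4*(-2 + w² - 2*w) = 36 + (8 - 4*w² + 8*w) = 44 - 4*w² + 8*w)
Q = 30 (Q = -3*(6 + (44 - 4*5² + 8*5)) = -3*(6 + (44 - 4*25 + 40)) = -3*(6 + (44 - 100 + 40)) = -3*(6 - 16) = -3*(-10) = 30)
u = 900 (u = 30² = 900)
u*(-36) + (((-5 + 6) + 4) + 21) = 900*(-36) + (((-5 + 6) + 4) + 21) = -32400 + ((1 + 4) + 21) = -32400 + (5 + 21) = -32400 + 26 = -32374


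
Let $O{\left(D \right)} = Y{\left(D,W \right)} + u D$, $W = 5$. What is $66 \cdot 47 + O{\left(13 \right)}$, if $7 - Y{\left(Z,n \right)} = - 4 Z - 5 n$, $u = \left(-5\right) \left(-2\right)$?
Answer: $3316$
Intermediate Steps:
$u = 10$
$Y{\left(Z,n \right)} = 7 + 4 Z + 5 n$ ($Y{\left(Z,n \right)} = 7 - \left(- 4 Z - 5 n\right) = 7 - \left(- 5 n - 4 Z\right) = 7 + \left(4 Z + 5 n\right) = 7 + 4 Z + 5 n$)
$O{\left(D \right)} = 32 + 14 D$ ($O{\left(D \right)} = \left(7 + 4 D + 5 \cdot 5\right) + 10 D = \left(7 + 4 D + 25\right) + 10 D = \left(32 + 4 D\right) + 10 D = 32 + 14 D$)
$66 \cdot 47 + O{\left(13 \right)} = 66 \cdot 47 + \left(32 + 14 \cdot 13\right) = 3102 + \left(32 + 182\right) = 3102 + 214 = 3316$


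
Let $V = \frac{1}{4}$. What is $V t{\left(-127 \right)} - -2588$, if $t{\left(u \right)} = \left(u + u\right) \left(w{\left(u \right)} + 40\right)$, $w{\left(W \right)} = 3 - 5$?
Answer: $175$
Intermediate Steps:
$w{\left(W \right)} = -2$
$t{\left(u \right)} = 76 u$ ($t{\left(u \right)} = \left(u + u\right) \left(-2 + 40\right) = 2 u 38 = 76 u$)
$V = \frac{1}{4} \approx 0.25$
$V t{\left(-127 \right)} - -2588 = \frac{76 \left(-127\right)}{4} - -2588 = \frac{1}{4} \left(-9652\right) + 2588 = -2413 + 2588 = 175$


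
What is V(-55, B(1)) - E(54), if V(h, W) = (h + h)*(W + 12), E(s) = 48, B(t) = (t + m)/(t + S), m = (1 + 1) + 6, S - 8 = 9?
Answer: -1423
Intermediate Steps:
S = 17 (S = 8 + 9 = 17)
m = 8 (m = 2 + 6 = 8)
B(t) = (8 + t)/(17 + t) (B(t) = (t + 8)/(t + 17) = (8 + t)/(17 + t))
V(h, W) = 2*h*(12 + W) (V(h, W) = (2*h)*(12 + W) = 2*h*(12 + W))
V(-55, B(1)) - E(54) = 2*(-55)*(12 + (8 + 1)/(17 + 1)) - 1*48 = 2*(-55)*(12 + 9/18) - 48 = 2*(-55)*(12 + (1/18)*9) - 48 = 2*(-55)*(12 + ½) - 48 = 2*(-55)*(25/2) - 48 = -1375 - 48 = -1423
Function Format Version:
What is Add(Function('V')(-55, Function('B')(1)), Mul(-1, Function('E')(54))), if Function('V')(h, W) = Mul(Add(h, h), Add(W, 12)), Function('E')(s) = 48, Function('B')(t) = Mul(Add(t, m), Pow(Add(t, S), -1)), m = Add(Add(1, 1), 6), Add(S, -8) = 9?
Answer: -1423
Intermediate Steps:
S = 17 (S = Add(8, 9) = 17)
m = 8 (m = Add(2, 6) = 8)
Function('B')(t) = Mul(Pow(Add(17, t), -1), Add(8, t)) (Function('B')(t) = Mul(Add(t, 8), Pow(Add(t, 17), -1)) = Mul(Add(8, t), Pow(Add(17, t), -1)) = Mul(Pow(Add(17, t), -1), Add(8, t)))
Function('V')(h, W) = Mul(2, h, Add(12, W)) (Function('V')(h, W) = Mul(Mul(2, h), Add(12, W)) = Mul(2, h, Add(12, W)))
Add(Function('V')(-55, Function('B')(1)), Mul(-1, Function('E')(54))) = Add(Mul(2, -55, Add(12, Mul(Pow(Add(17, 1), -1), Add(8, 1)))), Mul(-1, 48)) = Add(Mul(2, -55, Add(12, Mul(Pow(18, -1), 9))), -48) = Add(Mul(2, -55, Add(12, Mul(Rational(1, 18), 9))), -48) = Add(Mul(2, -55, Add(12, Rational(1, 2))), -48) = Add(Mul(2, -55, Rational(25, 2)), -48) = Add(-1375, -48) = -1423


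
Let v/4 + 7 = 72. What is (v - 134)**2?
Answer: 15876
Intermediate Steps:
v = 260 (v = -28 + 4*72 = -28 + 288 = 260)
(v - 134)**2 = (260 - 134)**2 = 126**2 = 15876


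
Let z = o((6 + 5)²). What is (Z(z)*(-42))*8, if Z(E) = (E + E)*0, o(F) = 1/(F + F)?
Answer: 0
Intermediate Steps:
o(F) = 1/(2*F)
z = 1/242 (z = 1/(2*((6 + 5)²)) = 1/(2*(11²)) = (½)/121 = (½)*(1/121) = 1/242 ≈ 0.0041322)
Z(E) = 0 (Z(E) = (2*E)*0 = 0)
(Z(z)*(-42))*8 = (0*(-42))*8 = 0*8 = 0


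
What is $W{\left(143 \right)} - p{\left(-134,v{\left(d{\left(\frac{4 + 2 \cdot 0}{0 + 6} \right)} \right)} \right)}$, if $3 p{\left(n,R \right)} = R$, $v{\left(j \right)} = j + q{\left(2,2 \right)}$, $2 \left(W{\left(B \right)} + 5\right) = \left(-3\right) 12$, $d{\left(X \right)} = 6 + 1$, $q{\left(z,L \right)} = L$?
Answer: $-26$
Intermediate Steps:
$d{\left(X \right)} = 7$
$W{\left(B \right)} = -23$ ($W{\left(B \right)} = -5 + \frac{\left(-3\right) 12}{2} = -5 + \frac{1}{2} \left(-36\right) = -5 - 18 = -23$)
$v{\left(j \right)} = 2 + j$ ($v{\left(j \right)} = j + 2 = 2 + j$)
$p{\left(n,R \right)} = \frac{R}{3}$
$W{\left(143 \right)} - p{\left(-134,v{\left(d{\left(\frac{4 + 2 \cdot 0}{0 + 6} \right)} \right)} \right)} = -23 - \frac{2 + 7}{3} = -23 - \frac{1}{3} \cdot 9 = -23 - 3 = -26$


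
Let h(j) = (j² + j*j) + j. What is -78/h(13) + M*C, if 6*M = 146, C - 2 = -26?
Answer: -5258/9 ≈ -584.22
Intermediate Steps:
C = -24 (C = 2 - 26 = -24)
M = 73/3 (M = (⅙)*146 = 73/3 ≈ 24.333)
h(j) = j + 2*j² (h(j) = (j² + j²) + j = 2*j² + j = j + 2*j²)
-78/h(13) + M*C = -78*1/(13*(1 + 2*13)) + (73/3)*(-24) = -78*1/(13*(1 + 26)) - 584 = -78/(13*27) - 584 = -78/351 - 584 = -78*1/351 - 584 = -2/9 - 584 = -5258/9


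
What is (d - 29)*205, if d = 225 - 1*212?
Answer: -3280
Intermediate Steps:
d = 13 (d = 225 - 212 = 13)
(d - 29)*205 = (13 - 29)*205 = -16*205 = -3280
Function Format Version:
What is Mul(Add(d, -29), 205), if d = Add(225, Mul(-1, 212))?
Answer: -3280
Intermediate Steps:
d = 13 (d = Add(225, -212) = 13)
Mul(Add(d, -29), 205) = Mul(Add(13, -29), 205) = Mul(-16, 205) = -3280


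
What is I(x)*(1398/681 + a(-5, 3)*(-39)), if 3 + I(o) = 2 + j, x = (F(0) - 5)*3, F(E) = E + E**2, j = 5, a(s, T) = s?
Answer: 178924/227 ≈ 788.21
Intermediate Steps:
x = -15 (x = (0*(1 + 0) - 5)*3 = (0*1 - 5)*3 = (0 - 5)*3 = -5*3 = -15)
I(o) = 4 (I(o) = -3 + (2 + 5) = -3 + 7 = 4)
I(x)*(1398/681 + a(-5, 3)*(-39)) = 4*(1398/681 - 5*(-39)) = 4*(1398*(1/681) + 195) = 4*(466/227 + 195) = 4*(44731/227) = 178924/227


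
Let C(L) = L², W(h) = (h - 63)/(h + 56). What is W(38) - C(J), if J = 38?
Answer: -135761/94 ≈ -1444.3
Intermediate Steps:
W(h) = (-63 + h)/(56 + h)
W(38) - C(J) = (-63 + 38)/(56 + 38) - 1*38² = -25/94 - 1*1444 = (1/94)*(-25) - 1444 = -25/94 - 1444 = -135761/94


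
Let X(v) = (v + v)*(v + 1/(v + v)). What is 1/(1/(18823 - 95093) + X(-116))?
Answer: 76270/2052654509 ≈ 3.7157e-5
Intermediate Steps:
X(v) = 2*v*(v + 1/(2*v)) (X(v) = (2*v)*(v + 1/(2*v)) = 2*v*(v + 1/(2*v)))
1/(1/(18823 - 95093) + X(-116)) = 1/(1/(18823 - 95093) + (1 + 2*(-116)**2)) = 1/(1/(-76270) + (1 + 2*13456)) = 1/(-1/76270 + (1 + 26912)) = 1/(-1/76270 + 26913) = 1/(2052654509/76270) = 76270/2052654509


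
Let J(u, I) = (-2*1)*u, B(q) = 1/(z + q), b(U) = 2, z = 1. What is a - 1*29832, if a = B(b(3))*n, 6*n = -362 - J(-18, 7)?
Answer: -268687/9 ≈ -29854.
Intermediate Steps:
B(q) = 1/(1 + q)
J(u, I) = -2*u
n = -199/3 (n = (-362 - (-2)*(-18))/6 = (-362 - 1*36)/6 = (-362 - 36)/6 = (⅙)*(-398) = -199/3 ≈ -66.333)
a = -199/9 (a = -199/3/(1 + 2) = -199/3/3 = (⅓)*(-199/3) = -199/9 ≈ -22.111)
a - 1*29832 = -199/9 - 1*29832 = -199/9 - 29832 = -268687/9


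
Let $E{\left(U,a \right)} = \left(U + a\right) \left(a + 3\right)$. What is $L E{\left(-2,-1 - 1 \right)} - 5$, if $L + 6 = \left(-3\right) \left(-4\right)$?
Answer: $-29$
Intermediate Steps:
$E{\left(U,a \right)} = \left(3 + a\right) \left(U + a\right)$ ($E{\left(U,a \right)} = \left(U + a\right) \left(3 + a\right) = \left(3 + a\right) \left(U + a\right)$)
$L = 6$ ($L = -6 - -12 = -6 + 12 = 6$)
$L E{\left(-2,-1 - 1 \right)} - 5 = 6 \left(\left(-1 - 1\right)^{2} + 3 \left(-2\right) + 3 \left(-1 - 1\right) - 2 \left(-1 - 1\right)\right) - 5 = 6 \left(\left(-1 - 1\right)^{2} - 6 + 3 \left(-1 - 1\right) - 2 \left(-1 - 1\right)\right) - 5 = 6 \left(\left(-2\right)^{2} - 6 + 3 \left(-2\right) - -4\right) - 5 = 6 \left(4 - 6 - 6 + 4\right) - 5 = 6 \left(-4\right) - 5 = -24 - 5 = -29$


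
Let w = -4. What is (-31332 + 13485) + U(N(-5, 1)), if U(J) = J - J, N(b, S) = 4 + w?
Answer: -17847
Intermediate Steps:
N(b, S) = 0 (N(b, S) = 4 - 4 = 0)
U(J) = 0
(-31332 + 13485) + U(N(-5, 1)) = (-31332 + 13485) + 0 = -17847 + 0 = -17847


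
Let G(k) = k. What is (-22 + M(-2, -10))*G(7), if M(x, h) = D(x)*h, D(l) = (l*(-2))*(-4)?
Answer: 966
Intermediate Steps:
D(l) = 8*l (D(l) = -2*l*(-4) = 8*l)
M(x, h) = 8*h*x (M(x, h) = (8*x)*h = 8*h*x)
(-22 + M(-2, -10))*G(7) = (-22 + 8*(-10)*(-2))*7 = (-22 + 160)*7 = 138*7 = 966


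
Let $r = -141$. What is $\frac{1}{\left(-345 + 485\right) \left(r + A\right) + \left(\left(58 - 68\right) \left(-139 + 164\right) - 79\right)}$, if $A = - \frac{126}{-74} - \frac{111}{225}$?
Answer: $- \frac{555}{11044327} \approx -5.0252 \cdot 10^{-5}$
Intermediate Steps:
$A = \frac{3356}{2775}$ ($A = \left(-126\right) \left(- \frac{1}{74}\right) - \frac{37}{75} = \frac{63}{37} - \frac{37}{75} = \frac{3356}{2775} \approx 1.2094$)
$\frac{1}{\left(-345 + 485\right) \left(r + A\right) + \left(\left(58 - 68\right) \left(-139 + 164\right) - 79\right)} = \frac{1}{\left(-345 + 485\right) \left(-141 + \frac{3356}{2775}\right) + \left(\left(58 - 68\right) \left(-139 + 164\right) - 79\right)} = \frac{1}{140 \left(- \frac{387919}{2775}\right) - 329} = \frac{1}{- \frac{10861732}{555} - 329} = \frac{1}{- \frac{11044327}{555}} = - \frac{555}{11044327}$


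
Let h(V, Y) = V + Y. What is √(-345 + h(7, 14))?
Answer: 18*I ≈ 18.0*I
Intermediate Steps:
√(-345 + h(7, 14)) = √(-345 + (7 + 14)) = √(-345 + 21) = √(-324) = 18*I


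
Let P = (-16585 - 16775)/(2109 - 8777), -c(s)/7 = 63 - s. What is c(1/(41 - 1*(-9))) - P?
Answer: -37162681/83350 ≈ -445.86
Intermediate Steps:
c(s) = -441 + 7*s (c(s) = -7*(63 - s) = -441 + 7*s)
P = 8340/1667 (P = -33360/(-6668) = -33360*(-1/6668) = 8340/1667 ≈ 5.0030)
c(1/(41 - 1*(-9))) - P = (-441 + 7/(41 - 1*(-9))) - 1*8340/1667 = (-441 + 7/(41 + 9)) - 8340/1667 = (-441 + 7/50) - 8340/1667 = -22043/50 - 8340/1667 = -37162681/83350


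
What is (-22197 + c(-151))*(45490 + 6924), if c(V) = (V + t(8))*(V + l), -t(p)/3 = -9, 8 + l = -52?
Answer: 207926338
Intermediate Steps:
l = -60 (l = -8 - 52 = -60)
t(p) = 27 (t(p) = -3*(-9) = 27)
c(V) = (-60 + V)*(27 + V) (c(V) = (V + 27)*(V - 60) = (27 + V)*(-60 + V) = (-60 + V)*(27 + V))
(-22197 + c(-151))*(45490 + 6924) = (-22197 + (-1620 + (-151)**2 - 33*(-151)))*(45490 + 6924) = (-22197 + (-1620 + 22801 + 4983))*52414 = (-22197 + 26164)*52414 = 3967*52414 = 207926338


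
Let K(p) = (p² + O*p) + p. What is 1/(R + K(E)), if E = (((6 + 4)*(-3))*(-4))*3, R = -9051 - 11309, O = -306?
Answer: -1/560 ≈ -0.0017857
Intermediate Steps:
R = -20360
E = 360 (E = ((10*(-3))*(-4))*3 = -30*(-4)*3 = 120*3 = 360)
K(p) = p² - 305*p (K(p) = (p² - 306*p) + p = p² - 305*p)
1/(R + K(E)) = 1/(-20360 + 360*(-305 + 360)) = 1/(-20360 + 360*55) = 1/(-20360 + 19800) = 1/(-560) = -1/560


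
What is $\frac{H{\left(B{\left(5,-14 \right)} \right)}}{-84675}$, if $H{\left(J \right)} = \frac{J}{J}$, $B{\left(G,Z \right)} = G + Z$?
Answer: $- \frac{1}{84675} \approx -1.181 \cdot 10^{-5}$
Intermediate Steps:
$H{\left(J \right)} = 1$
$\frac{H{\left(B{\left(5,-14 \right)} \right)}}{-84675} = 1 \frac{1}{-84675} = 1 \left(- \frac{1}{84675}\right) = - \frac{1}{84675}$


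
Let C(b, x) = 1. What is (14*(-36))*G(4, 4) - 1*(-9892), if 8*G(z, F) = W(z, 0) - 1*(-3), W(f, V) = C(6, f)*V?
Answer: 9703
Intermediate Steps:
W(f, V) = V (W(f, V) = 1*V = V)
G(z, F) = 3/8 (G(z, F) = (0 - 1*(-3))/8 = (0 + 3)/8 = (1/8)*3 = 3/8)
(14*(-36))*G(4, 4) - 1*(-9892) = (14*(-36))*(3/8) - 1*(-9892) = -504*3/8 + 9892 = -189 + 9892 = 9703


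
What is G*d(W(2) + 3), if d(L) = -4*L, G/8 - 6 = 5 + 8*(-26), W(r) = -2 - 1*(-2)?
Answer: 18912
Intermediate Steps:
W(r) = 0 (W(r) = -2 + 2 = 0)
G = -1576 (G = 48 + 8*(5 + 8*(-26)) = 48 + 8*(5 - 208) = 48 + 8*(-203) = 48 - 1624 = -1576)
G*d(W(2) + 3) = -(-6304)*(0 + 3) = -(-6304)*3 = -1576*(-12) = 18912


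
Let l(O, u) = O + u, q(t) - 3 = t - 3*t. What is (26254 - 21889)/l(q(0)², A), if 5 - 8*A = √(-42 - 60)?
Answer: 2688840/6031 + 34920*I*√102/6031 ≈ 445.84 + 58.477*I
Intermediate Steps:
q(t) = 3 - 2*t (q(t) = 3 + (t - 3*t) = 3 - 2*t)
A = 5/8 - I*√102/8 (A = 5/8 - √(-42 - 60)/8 = 5/8 - I*√102/8 ≈ 0.625 - 1.2624*I)
(26254 - 21889)/l(q(0)², A) = (26254 - 21889)/((3 - 2*0)² + (5/8 - I*√102/8)) = 4365/((3 + 0)² + (5/8 - I*√102/8)) = 4365/(3² + (5/8 - I*√102/8)) = 4365/(9 + (5/8 - I*√102/8)) = 4365/(77/8 - I*√102/8)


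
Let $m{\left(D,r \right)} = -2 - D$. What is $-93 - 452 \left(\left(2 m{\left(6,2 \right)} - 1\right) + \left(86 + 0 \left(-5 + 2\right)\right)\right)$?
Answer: $-31281$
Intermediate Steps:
$-93 - 452 \left(\left(2 m{\left(6,2 \right)} - 1\right) + \left(86 + 0 \left(-5 + 2\right)\right)\right) = -93 - 452 \left(\left(2 \left(-2 - 6\right) - 1\right) + \left(86 + 0 \left(-5 + 2\right)\right)\right) = -93 - 452 \left(\left(2 \left(-2 - 6\right) - 1\right) + \left(86 + 0 \left(-3\right)\right)\right) = -93 - 452 \left(\left(2 \left(-8\right) - 1\right) + \left(86 + 0\right)\right) = -93 - 452 \left(\left(-16 - 1\right) + 86\right) = -93 - 452 \left(-17 + 86\right) = -93 - 31188 = -31281$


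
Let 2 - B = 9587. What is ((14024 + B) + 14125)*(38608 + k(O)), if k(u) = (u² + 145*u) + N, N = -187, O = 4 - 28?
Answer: 659337588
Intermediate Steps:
B = -9585 (B = 2 - 1*9587 = 2 - 9587 = -9585)
O = -24
k(u) = -187 + u² + 145*u (k(u) = (u² + 145*u) - 187 = -187 + u² + 145*u)
((14024 + B) + 14125)*(38608 + k(O)) = ((14024 - 9585) + 14125)*(38608 + (-187 + (-24)² + 145*(-24))) = (4439 + 14125)*(38608 + (-187 + 576 - 3480)) = 18564*(38608 - 3091) = 18564*35517 = 659337588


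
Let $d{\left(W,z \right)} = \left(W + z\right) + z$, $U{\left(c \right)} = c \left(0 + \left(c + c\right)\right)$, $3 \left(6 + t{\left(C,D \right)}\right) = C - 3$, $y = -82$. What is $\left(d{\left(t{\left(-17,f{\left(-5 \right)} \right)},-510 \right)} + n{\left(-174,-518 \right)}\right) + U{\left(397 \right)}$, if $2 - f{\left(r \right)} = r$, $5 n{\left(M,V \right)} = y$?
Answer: $\frac{4712534}{15} \approx 3.1417 \cdot 10^{5}$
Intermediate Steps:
$n{\left(M,V \right)} = - \frac{82}{5}$ ($n{\left(M,V \right)} = \frac{1}{5} \left(-82\right) = - \frac{82}{5}$)
$f{\left(r \right)} = 2 - r$
$t{\left(C,D \right)} = -7 + \frac{C}{3}$ ($t{\left(C,D \right)} = -6 + \frac{C - 3}{3} = -6 + \frac{-3 + C}{3} = -6 + \left(-1 + \frac{C}{3}\right) = -7 + \frac{C}{3}$)
$U{\left(c \right)} = 2 c^{2}$ ($U{\left(c \right)} = c \left(0 + 2 c\right) = c 2 c = 2 c^{2}$)
$d{\left(W,z \right)} = W + 2 z$
$\left(d{\left(t{\left(-17,f{\left(-5 \right)} \right)},-510 \right)} + n{\left(-174,-518 \right)}\right) + U{\left(397 \right)} = \left(\left(\left(-7 + \frac{1}{3} \left(-17\right)\right) + 2 \left(-510\right)\right) - \frac{82}{5}\right) + 2 \cdot 397^{2} = \left(\left(\left(-7 - \frac{17}{3}\right) - 1020\right) - \frac{82}{5}\right) + 2 \cdot 157609 = \left(\left(- \frac{38}{3} - 1020\right) - \frac{82}{5}\right) + 315218 = \left(- \frac{3098}{3} - \frac{82}{5}\right) + 315218 = - \frac{15736}{15} + 315218 = \frac{4712534}{15}$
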